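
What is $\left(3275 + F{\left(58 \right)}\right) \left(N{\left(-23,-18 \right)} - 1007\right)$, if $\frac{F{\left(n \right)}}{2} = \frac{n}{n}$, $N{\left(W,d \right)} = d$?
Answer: $-3358925$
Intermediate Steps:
$F{\left(n \right)} = 2$ ($F{\left(n \right)} = 2 \frac{n}{n} = 2 \cdot 1 = 2$)
$\left(3275 + F{\left(58 \right)}\right) \left(N{\left(-23,-18 \right)} - 1007\right) = \left(3275 + 2\right) \left(-18 - 1007\right) = 3277 \left(-1025\right) = -3358925$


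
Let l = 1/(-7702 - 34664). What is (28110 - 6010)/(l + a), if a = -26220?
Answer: -936288600/1110836521 ≈ -0.84287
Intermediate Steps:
l = -1/42366 (l = 1/(-42366) = -1/42366 ≈ -2.3604e-5)
(28110 - 6010)/(l + a) = (28110 - 6010)/(-1/42366 - 26220) = 22100/(-1110836521/42366) = 22100*(-42366/1110836521) = -936288600/1110836521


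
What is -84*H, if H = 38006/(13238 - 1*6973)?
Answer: -456072/895 ≈ -509.58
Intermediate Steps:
H = 38006/6265 (H = 38006/(13238 - 6973) = 38006/6265 ≈ 6.0664)
-84*H = -84*38006/6265 = -456072/895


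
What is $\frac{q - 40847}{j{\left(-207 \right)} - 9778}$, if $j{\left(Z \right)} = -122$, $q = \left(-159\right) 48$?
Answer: $\frac{48479}{9900} \approx 4.8969$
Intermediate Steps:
$q = -7632$
$\frac{q - 40847}{j{\left(-207 \right)} - 9778} = \frac{-7632 - 40847}{-122 - 9778} = - \frac{48479}{-9900} = \left(-48479\right) \left(- \frac{1}{9900}\right) = \frac{48479}{9900}$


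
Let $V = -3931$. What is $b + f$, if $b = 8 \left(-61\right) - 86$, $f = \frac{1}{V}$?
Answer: $- \frac{2256395}{3931} \approx -574.0$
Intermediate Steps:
$f = - \frac{1}{3931}$ ($f = \frac{1}{-3931} = - \frac{1}{3931} \approx -0.00025439$)
$b = -574$ ($b = -488 - 86 = -574$)
$b + f = -574 - \frac{1}{3931} = - \frac{2256395}{3931}$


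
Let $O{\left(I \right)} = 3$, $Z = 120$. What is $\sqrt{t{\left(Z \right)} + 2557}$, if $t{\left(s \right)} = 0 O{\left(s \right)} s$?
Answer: $\sqrt{2557} \approx 50.567$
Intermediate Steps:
$t{\left(s \right)} = 0$ ($t{\left(s \right)} = 0 \cdot 3 s = 0 s = 0$)
$\sqrt{t{\left(Z \right)} + 2557} = \sqrt{0 + 2557} = \sqrt{2557}$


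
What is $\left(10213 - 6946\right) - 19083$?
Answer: $-15816$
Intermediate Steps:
$\left(10213 - 6946\right) - 19083 = 3267 - 19083 = -15816$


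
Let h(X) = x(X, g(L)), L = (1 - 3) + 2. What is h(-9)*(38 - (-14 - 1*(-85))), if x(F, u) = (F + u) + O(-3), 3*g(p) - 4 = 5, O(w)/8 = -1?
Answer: 462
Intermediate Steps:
O(w) = -8 (O(w) = 8*(-1) = -8)
L = 0 (L = -2 + 2 = 0)
g(p) = 3 (g(p) = 4/3 + (⅓)*5 = 4/3 + 5/3 = 3)
x(F, u) = -8 + F + u (x(F, u) = (F + u) - 8 = -8 + F + u)
h(X) = -5 + X (h(X) = -8 + X + 3 = -5 + X)
h(-9)*(38 - (-14 - 1*(-85))) = (-5 - 9)*(38 - (-14 - 1*(-85))) = -14*(38 - (-14 + 85)) = -14*(38 - 1*71) = -14*(38 - 71) = -14*(-33) = 462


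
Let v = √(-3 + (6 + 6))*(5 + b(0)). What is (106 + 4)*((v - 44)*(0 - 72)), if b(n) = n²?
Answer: 229680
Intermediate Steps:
v = 15 (v = √(-3 + (6 + 6))*(5 + 0²) = √(-3 + 12)*(5 + 0) = √9*5 = 3*5 = 15)
(106 + 4)*((v - 44)*(0 - 72)) = (106 + 4)*((15 - 44)*(0 - 72)) = 110*(-29*(-72)) = 110*2088 = 229680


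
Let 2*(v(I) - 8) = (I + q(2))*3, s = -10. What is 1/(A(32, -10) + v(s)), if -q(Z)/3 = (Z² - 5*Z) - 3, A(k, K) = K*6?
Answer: -2/53 ≈ -0.037736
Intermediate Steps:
A(k, K) = 6*K
q(Z) = 9 - 3*Z² + 15*Z (q(Z) = -3*((Z² - 5*Z) - 3) = -3*(-3 + Z² - 5*Z) = 9 - 3*Z² + 15*Z)
v(I) = 97/2 + 3*I/2 (v(I) = 8 + ((I + (9 - 3*2² + 15*2))*3)/2 = 8 + ((I + (9 - 3*4 + 30))*3)/2 = 8 + ((I + (9 - 12 + 30))*3)/2 = 8 + ((I + 27)*3)/2 = 8 + ((27 + I)*3)/2 = 8 + (81 + 3*I)/2 = 8 + (81/2 + 3*I/2) = 97/2 + 3*I/2)
1/(A(32, -10) + v(s)) = 1/(6*(-10) + (97/2 + (3/2)*(-10))) = 1/(-60 + (97/2 - 15)) = 1/(-60 + 67/2) = 1/(-53/2) = -2/53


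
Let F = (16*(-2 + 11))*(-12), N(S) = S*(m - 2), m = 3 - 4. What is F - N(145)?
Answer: -1293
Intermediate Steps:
m = -1
N(S) = -3*S (N(S) = S*(-1 - 2) = S*(-3) = -3*S)
F = -1728 (F = (16*9)*(-12) = 144*(-12) = -1728)
F - N(145) = -1728 - (-3)*145 = -1728 - 1*(-435) = -1728 + 435 = -1293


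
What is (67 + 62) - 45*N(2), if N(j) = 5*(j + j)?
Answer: -771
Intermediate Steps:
N(j) = 10*j (N(j) = 5*(2*j) = 10*j)
(67 + 62) - 45*N(2) = (67 + 62) - 450*2 = 129 - 45*20 = 129 - 900 = -771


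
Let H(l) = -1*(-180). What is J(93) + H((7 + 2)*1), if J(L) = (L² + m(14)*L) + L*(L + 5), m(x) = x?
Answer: 19245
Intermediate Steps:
H(l) = 180
J(L) = L² + 14*L + L*(5 + L) (J(L) = (L² + 14*L) + L*(L + 5) = (L² + 14*L) + L*(5 + L) = L² + 14*L + L*(5 + L))
J(93) + H((7 + 2)*1) = 93*(19 + 2*93) + 180 = 93*(19 + 186) + 180 = 93*205 + 180 = 19065 + 180 = 19245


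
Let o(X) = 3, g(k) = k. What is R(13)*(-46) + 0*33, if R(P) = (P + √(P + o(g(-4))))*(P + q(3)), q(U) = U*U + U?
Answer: -19550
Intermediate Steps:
q(U) = U + U² (q(U) = U² + U = U + U²)
R(P) = (12 + P)*(P + √(3 + P)) (R(P) = (P + √(P + 3))*(P + 3*(1 + 3)) = (P + √(3 + P))*(P + 3*4) = (P + √(3 + P))*(P + 12) = (P + √(3 + P))*(12 + P) = (12 + P)*(P + √(3 + P)))
R(13)*(-46) + 0*33 = (13² + 12*13 + 12*√(3 + 13) + 13*√(3 + 13))*(-46) + 0*33 = (169 + 156 + 12*√16 + 13*√16)*(-46) + 0 = (169 + 156 + 12*4 + 13*4)*(-46) + 0 = (169 + 156 + 48 + 52)*(-46) + 0 = 425*(-46) + 0 = -19550 + 0 = -19550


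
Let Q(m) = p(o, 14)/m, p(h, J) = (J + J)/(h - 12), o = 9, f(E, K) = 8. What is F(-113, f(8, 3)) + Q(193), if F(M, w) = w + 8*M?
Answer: -518812/579 ≈ -896.05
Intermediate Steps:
p(h, J) = 2*J/(-12 + h) (p(h, J) = (2*J)/(-12 + h) = 2*J/(-12 + h))
Q(m) = -28/(3*m) (Q(m) = (2*14/(-12 + 9))/m = (2*14/(-3))/m = (2*14*(-⅓))/m = -28/(3*m))
F(-113, f(8, 3)) + Q(193) = (8 + 8*(-113)) - 28/3/193 = (8 - 904) - 28/3*1/193 = -896 - 28/579 = -518812/579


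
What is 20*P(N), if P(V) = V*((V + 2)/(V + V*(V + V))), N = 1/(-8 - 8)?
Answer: 310/7 ≈ 44.286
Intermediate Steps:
N = -1/16 (N = 1/(-16) = -1/16 ≈ -0.062500)
P(V) = V*(2 + V)/(V + 2*V**2) (P(V) = V*((2 + V)/(V + V*(2*V))) = V*((2 + V)/(V + 2*V**2)) = V*(2 + V)/(V + 2*V**2))
20*P(N) = 20*((2 - 1/16)/(1 + 2*(-1/16))) = 20*((31/16)/(1 - 1/8)) = 20*((31/16)/(7/8)) = 20*((8/7)*(31/16)) = 20*(31/14) = 310/7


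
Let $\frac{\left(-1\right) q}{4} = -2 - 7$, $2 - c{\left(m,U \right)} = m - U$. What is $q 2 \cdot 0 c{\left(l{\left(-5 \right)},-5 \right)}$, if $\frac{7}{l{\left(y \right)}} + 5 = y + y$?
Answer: $0$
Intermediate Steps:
$l{\left(y \right)} = \frac{7}{-5 + 2 y}$ ($l{\left(y \right)} = \frac{7}{-5 + \left(y + y\right)} = \frac{7}{-5 + 2 y}$)
$c{\left(m,U \right)} = 2 + U - m$ ($c{\left(m,U \right)} = 2 - \left(m - U\right) = 2 + \left(U - m\right) = 2 + U - m$)
$q = 36$ ($q = - 4 \left(-2 - 7\right) = \left(-4\right) \left(-9\right) = 36$)
$q 2 \cdot 0 c{\left(l{\left(-5 \right)},-5 \right)} = 36 \cdot 2 \cdot 0 \left(2 - 5 - \frac{7}{-5 + 2 \left(-5\right)}\right) = 36 \cdot 0 \left(2 - 5 - \frac{7}{-5 - 10}\right) = 36 \cdot 0 \left(2 - 5 - \frac{7}{-15}\right) = 36 \cdot 0 \left(2 - 5 - 7 \left(- \frac{1}{15}\right)\right) = 36 \cdot 0 \left(2 - 5 - - \frac{7}{15}\right) = 36 \cdot 0 \left(2 - 5 + \frac{7}{15}\right) = 36 \cdot 0 \left(- \frac{38}{15}\right) = 36 \cdot 0 = 0$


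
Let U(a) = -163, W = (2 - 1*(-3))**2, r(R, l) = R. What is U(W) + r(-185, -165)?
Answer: -348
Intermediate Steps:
W = 25 (W = (2 + 3)**2 = 5**2 = 25)
U(W) + r(-185, -165) = -163 - 185 = -348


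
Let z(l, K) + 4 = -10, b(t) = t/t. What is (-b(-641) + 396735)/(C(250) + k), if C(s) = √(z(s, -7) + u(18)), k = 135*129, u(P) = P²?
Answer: 1381824522/60656383 - 396734*√310/303281915 ≈ 22.758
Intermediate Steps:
b(t) = 1
z(l, K) = -14 (z(l, K) = -4 - 10 = -14)
k = 17415
C(s) = √310 (C(s) = √(-14 + 18²) = √(-14 + 324) = √310)
(-b(-641) + 396735)/(C(250) + k) = (-1*1 + 396735)/(√310 + 17415) = (-1 + 396735)/(17415 + √310) = 396734/(17415 + √310)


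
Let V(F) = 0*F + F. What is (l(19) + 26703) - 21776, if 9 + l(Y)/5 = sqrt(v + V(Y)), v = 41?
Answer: 4882 + 10*sqrt(15) ≈ 4920.7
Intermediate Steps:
V(F) = F (V(F) = 0 + F = F)
l(Y) = -45 + 5*sqrt(41 + Y)
(l(19) + 26703) - 21776 = ((-45 + 5*sqrt(41 + 19)) + 26703) - 21776 = ((-45 + 5*sqrt(60)) + 26703) - 21776 = ((-45 + 5*(2*sqrt(15))) + 26703) - 21776 = ((-45 + 10*sqrt(15)) + 26703) - 21776 = (26658 + 10*sqrt(15)) - 21776 = 4882 + 10*sqrt(15)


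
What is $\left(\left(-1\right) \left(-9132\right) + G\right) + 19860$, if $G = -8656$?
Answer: $20336$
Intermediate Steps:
$\left(\left(-1\right) \left(-9132\right) + G\right) + 19860 = \left(\left(-1\right) \left(-9132\right) - 8656\right) + 19860 = \left(9132 - 8656\right) + 19860 = 476 + 19860 = 20336$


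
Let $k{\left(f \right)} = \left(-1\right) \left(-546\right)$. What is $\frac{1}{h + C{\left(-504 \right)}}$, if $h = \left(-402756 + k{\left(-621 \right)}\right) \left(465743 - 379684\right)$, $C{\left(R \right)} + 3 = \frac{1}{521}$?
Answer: $- \frac{521}{18033784794752} \approx -2.889 \cdot 10^{-11}$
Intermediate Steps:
$k{\left(f \right)} = 546$
$C{\left(R \right)} = - \frac{1562}{521}$ ($C{\left(R \right)} = -3 + \frac{1}{521} = - \frac{1562}{521}$)
$h = -34613790390$ ($h = \left(-402756 + 546\right) \left(465743 - 379684\right) = \left(-402210\right) 86059 = -34613790390$)
$\frac{1}{h + C{\left(-504 \right)}} = \frac{1}{-34613790390 - \frac{1562}{521}} = \frac{1}{- \frac{18033784794752}{521}} = - \frac{521}{18033784794752}$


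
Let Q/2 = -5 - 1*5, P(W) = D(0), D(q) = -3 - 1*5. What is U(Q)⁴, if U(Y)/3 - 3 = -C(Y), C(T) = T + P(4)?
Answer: 74805201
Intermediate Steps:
D(q) = -8 (D(q) = -3 - 5 = -8)
P(W) = -8
C(T) = -8 + T (C(T) = T - 8 = -8 + T)
Q = -20 (Q = 2*(-5 - 1*5) = 2*(-5 - 5) = 2*(-10) = -20)
U(Y) = 33 - 3*Y (U(Y) = 9 + 3*(-(-8 + Y)) = 9 + 3*(8 - Y) = 9 + (24 - 3*Y) = 33 - 3*Y)
U(Q)⁴ = (33 - 3*(-20))⁴ = (33 + 60)⁴ = 93⁴ = 74805201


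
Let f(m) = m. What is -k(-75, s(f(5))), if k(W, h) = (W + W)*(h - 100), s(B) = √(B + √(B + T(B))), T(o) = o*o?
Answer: -15000 + 150*√(5 + √30) ≈ -14514.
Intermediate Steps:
T(o) = o²
s(B) = √(B + √(B + B²))
k(W, h) = 2*W*(-100 + h) (k(W, h) = (2*W)*(-100 + h) = 2*W*(-100 + h))
-k(-75, s(f(5))) = -2*(-75)*(-100 + √(5 + √(5*(1 + 5)))) = -2*(-75)*(-100 + √(5 + √(5*6))) = -2*(-75)*(-100 + √(5 + √30)) = -(15000 - 150*√(5 + √30)) = -15000 + 150*√(5 + √30)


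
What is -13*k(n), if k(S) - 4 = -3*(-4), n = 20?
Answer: -208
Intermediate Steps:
k(S) = 16 (k(S) = 4 - 3*(-4) = 4 + 12 = 16)
-13*k(n) = -13*16 = -208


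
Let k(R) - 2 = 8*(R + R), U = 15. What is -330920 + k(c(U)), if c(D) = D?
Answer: -330678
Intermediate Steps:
k(R) = 2 + 16*R (k(R) = 2 + 8*(R + R) = 2 + 8*(2*R) = 2 + 16*R)
-330920 + k(c(U)) = -330920 + (2 + 16*15) = -330920 + (2 + 240) = -330920 + 242 = -330678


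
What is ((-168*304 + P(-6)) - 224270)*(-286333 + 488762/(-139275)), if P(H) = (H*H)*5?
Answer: 10973327749483594/139275 ≈ 7.8789e+10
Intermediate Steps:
P(H) = 5*H**2 (P(H) = H**2*5 = 5*H**2)
((-168*304 + P(-6)) - 224270)*(-286333 + 488762/(-139275)) = ((-168*304 + 5*(-6)**2) - 224270)*(-286333 + 488762/(-139275)) = ((-51072 + 5*36) - 224270)*(-286333 + 488762*(-1/139275)) = ((-51072 + 180) - 224270)*(-286333 - 488762/139275) = (-50892 - 224270)*(-39879517337/139275) = -275162*(-39879517337/139275) = 10973327749483594/139275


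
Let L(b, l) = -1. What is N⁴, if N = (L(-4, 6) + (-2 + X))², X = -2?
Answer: 390625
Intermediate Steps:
N = 25 (N = (-1 + (-2 - 2))² = (-1 - 4)² = (-5)² = 25)
N⁴ = 25⁴ = 390625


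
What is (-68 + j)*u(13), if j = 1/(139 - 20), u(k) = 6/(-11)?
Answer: 48546/1309 ≈ 37.086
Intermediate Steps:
u(k) = -6/11 (u(k) = 6*(-1/11) = -6/11)
j = 1/119 ≈ 0.0084034
(-68 + j)*u(13) = (-68 + 1/119)*(-6/11) = -8091/119*(-6/11) = 48546/1309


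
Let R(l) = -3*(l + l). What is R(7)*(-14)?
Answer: 588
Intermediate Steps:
R(l) = -6*l
R(7)*(-14) = -6*7*(-14) = -42*(-14) = 588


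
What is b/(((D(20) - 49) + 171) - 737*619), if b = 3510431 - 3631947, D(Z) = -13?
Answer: 60758/228047 ≈ 0.26643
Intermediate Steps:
b = -121516
b/(((D(20) - 49) + 171) - 737*619) = -121516/(((-13 - 49) + 171) - 737*619) = -121516/((-62 + 171) - 456203) = -121516/(109 - 456203) = -121516/(-456094) = -121516*(-1/456094) = 60758/228047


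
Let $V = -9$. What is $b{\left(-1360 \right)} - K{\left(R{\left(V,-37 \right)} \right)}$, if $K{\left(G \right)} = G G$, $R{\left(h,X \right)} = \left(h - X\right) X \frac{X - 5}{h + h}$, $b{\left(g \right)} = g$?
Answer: $- \frac{52603744}{9} \approx -5.8449 \cdot 10^{6}$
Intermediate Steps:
$R{\left(h,X \right)} = \frac{X \left(-5 + X\right) \left(h - X\right)}{2 h}$ ($R{\left(h,X \right)} = X \left(h - X\right) \frac{-5 + X}{2 h} = \frac{X \left(-5 + X\right) \left(h - X\right)}{2 h}$)
$K{\left(G \right)} = G^{2}$
$b{\left(-1360 \right)} - K{\left(R{\left(V,-37 \right)} \right)} = -1360 - \left(\frac{1}{2} \left(-37\right) \frac{1}{-9} \left(- \left(-37\right)^{2} + 5 \left(-37\right) - 9 \left(-5 - 37\right)\right)\right)^{2} = -1360 - \left(\frac{1}{2} \left(-37\right) \left(- \frac{1}{9}\right) \left(\left(-1\right) 1369 - 185 - -378\right)\right)^{2} = -1360 - \left(\frac{1}{2} \left(-37\right) \left(- \frac{1}{9}\right) \left(-1369 - 185 + 378\right)\right)^{2} = -1360 - \left(\frac{1}{2} \left(-37\right) \left(- \frac{1}{9}\right) \left(-1176\right)\right)^{2} = -1360 - \left(- \frac{7252}{3}\right)^{2} = -1360 - \frac{52591504}{9} = - \frac{52603744}{9}$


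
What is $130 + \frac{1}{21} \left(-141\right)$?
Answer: $\frac{863}{7} \approx 123.29$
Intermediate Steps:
$130 + \frac{1}{21} \left(-141\right) = 130 - \frac{47}{7} = \frac{863}{7}$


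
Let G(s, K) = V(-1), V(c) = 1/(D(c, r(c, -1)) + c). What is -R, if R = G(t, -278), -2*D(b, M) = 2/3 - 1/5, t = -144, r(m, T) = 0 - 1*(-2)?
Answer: 30/37 ≈ 0.81081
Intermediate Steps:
r(m, T) = 2 (r(m, T) = 0 + 2 = 2)
D(b, M) = -7/30 (D(b, M) = -(2/3 - 1/5)/2 = -1/2*7/15 = -7/30)
V(c) = 1/(-7/30 + c)
G(s, K) = -30/37 (G(s, K) = 30/(-7 + 30*(-1)) = 30/(-7 - 30) = 30/(-37) = 30*(-1/37) = -30/37)
R = -30/37 ≈ -0.81081
-R = -1*(-30/37) = 30/37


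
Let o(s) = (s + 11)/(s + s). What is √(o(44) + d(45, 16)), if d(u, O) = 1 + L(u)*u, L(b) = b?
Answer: √32426/4 ≈ 45.018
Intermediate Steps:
o(s) = (11 + s)/(2*s) (o(s) = (11 + s)/((2*s)) = (11 + s)*(1/(2*s)) = (11 + s)/(2*s))
d(u, O) = 1 + u² (d(u, O) = 1 + u*u = 1 + u²)
√(o(44) + d(45, 16)) = √((½)*(11 + 44)/44 + (1 + 45²)) = √((½)*(1/44)*55 + (1 + 2025)) = √(5/8 + 2026) = √(16213/8) = √32426/4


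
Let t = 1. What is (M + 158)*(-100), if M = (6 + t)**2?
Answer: -20700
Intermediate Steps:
M = 49 (M = (6 + 1)**2 = 7**2 = 49)
(M + 158)*(-100) = (49 + 158)*(-100) = 207*(-100) = -20700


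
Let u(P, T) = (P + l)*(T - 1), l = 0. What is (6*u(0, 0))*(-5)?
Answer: 0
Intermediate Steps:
u(P, T) = P*(-1 + T) (u(P, T) = (P + 0)*(T - 1) = P*(-1 + T))
(6*u(0, 0))*(-5) = (6*(0*(-1 + 0)))*(-5) = (6*(0*(-1)))*(-5) = (6*0)*(-5) = 0*(-5) = 0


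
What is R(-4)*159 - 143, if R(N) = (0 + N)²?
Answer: 2401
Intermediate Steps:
R(N) = N²
R(-4)*159 - 143 = (-4)²*159 - 143 = 16*159 - 143 = 2544 - 143 = 2401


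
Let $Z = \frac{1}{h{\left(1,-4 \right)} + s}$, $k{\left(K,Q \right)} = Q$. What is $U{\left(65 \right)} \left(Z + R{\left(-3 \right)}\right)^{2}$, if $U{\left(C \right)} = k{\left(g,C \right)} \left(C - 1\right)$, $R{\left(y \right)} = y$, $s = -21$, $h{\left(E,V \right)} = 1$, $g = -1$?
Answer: $\frac{193492}{5} \approx 38698.0$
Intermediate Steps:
$Z = - \frac{1}{20}$ ($Z = \frac{1}{1 - 21} = \frac{1}{-20} = - \frac{1}{20} \approx -0.05$)
$U{\left(C \right)} = C \left(-1 + C\right)$ ($U{\left(C \right)} = C \left(C - 1\right) = C \left(-1 + C\right)$)
$U{\left(65 \right)} \left(Z + R{\left(-3 \right)}\right)^{2} = 65 \left(-1 + 65\right) \left(- \frac{1}{20} - 3\right)^{2} = 65 \cdot 64 \left(- \frac{61}{20}\right)^{2} = 4160 \cdot \frac{3721}{400} = \frac{193492}{5}$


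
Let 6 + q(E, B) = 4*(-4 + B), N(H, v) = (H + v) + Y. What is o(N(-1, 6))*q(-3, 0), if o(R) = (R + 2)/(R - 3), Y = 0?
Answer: -77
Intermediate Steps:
N(H, v) = H + v (N(H, v) = (H + v) + 0 = H + v)
q(E, B) = -22 + 4*B (q(E, B) = -6 + 4*(-4 + B) = -6 + (-16 + 4*B) = -22 + 4*B)
o(R) = (2 + R)/(-3 + R)
o(N(-1, 6))*q(-3, 0) = ((2 + (-1 + 6))/(-3 + (-1 + 6)))*(-22 + 4*0) = ((2 + 5)/(-3 + 5))*(-22 + 0) = (7/2)*(-22) = -77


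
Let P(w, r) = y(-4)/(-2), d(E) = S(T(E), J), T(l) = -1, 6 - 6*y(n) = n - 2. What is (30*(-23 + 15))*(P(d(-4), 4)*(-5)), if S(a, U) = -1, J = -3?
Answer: -1200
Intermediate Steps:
y(n) = 4/3 - n/6 (y(n) = 1 - (n - 2)/6 = 1 - (-2 + n)/6 = 1 + (1/3 - n/6) = 4/3 - n/6)
d(E) = -1
P(w, r) = -1 (P(w, r) = (4/3 - 1/6*(-4))/(-2) = (4/3 + 2/3)*(-1/2) = 2*(-1/2) = -1)
(30*(-23 + 15))*(P(d(-4), 4)*(-5)) = (30*(-23 + 15))*(-1*(-5)) = (30*(-8))*5 = -240*5 = -1200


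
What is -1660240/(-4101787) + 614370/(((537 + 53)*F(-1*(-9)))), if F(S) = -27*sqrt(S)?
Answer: -81355733653/6534146691 ≈ -12.451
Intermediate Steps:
-1660240/(-4101787) + 614370/(((537 + 53)*F(-1*(-9)))) = -1660240/(-4101787) + 614370/(((537 + 53)*(-27*sqrt(9)))) = -1660240*(-1/4101787) + 614370/((590*(-27*sqrt(9)))) = 1660240/4101787 + 614370/((590*(-27*3))) = 1660240/4101787 + 614370/((590*(-81))) = 1660240/4101787 + 614370/(-47790) = 1660240/4101787 + 614370*(-1/47790) = 1660240/4101787 - 20479/1593 = -81355733653/6534146691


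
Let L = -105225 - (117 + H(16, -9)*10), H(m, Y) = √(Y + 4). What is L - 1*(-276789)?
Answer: 171447 - 10*I*√5 ≈ 1.7145e+5 - 22.361*I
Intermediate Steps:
H(m, Y) = √(4 + Y)
L = -105342 - 10*I*√5 (L = -105225 - (117 + √(4 - 9)*10) = -105225 - (117 + √(-5)*10) = -105225 - (117 + (I*√5)*10) = -105225 - (117 + 10*I*√5) = -105225 + (-117 - 10*I*√5) = -105342 - 10*I*√5 ≈ -1.0534e+5 - 22.361*I)
L - 1*(-276789) = (-105342 - 10*I*√5) - 1*(-276789) = (-105342 - 10*I*√5) + 276789 = 171447 - 10*I*√5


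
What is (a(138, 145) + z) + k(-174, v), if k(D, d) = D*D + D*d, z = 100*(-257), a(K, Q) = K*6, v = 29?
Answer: 358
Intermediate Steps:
a(K, Q) = 6*K
z = -25700
k(D, d) = D² + D*d
(a(138, 145) + z) + k(-174, v) = (6*138 - 25700) - 174*(-174 + 29) = (828 - 25700) - 174*(-145) = -24872 + 25230 = 358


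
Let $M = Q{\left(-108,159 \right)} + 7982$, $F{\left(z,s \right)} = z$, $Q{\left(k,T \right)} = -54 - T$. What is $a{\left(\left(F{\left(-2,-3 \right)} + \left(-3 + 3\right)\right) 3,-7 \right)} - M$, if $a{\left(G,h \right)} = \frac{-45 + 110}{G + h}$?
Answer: $-7774$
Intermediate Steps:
$a{\left(G,h \right)} = \frac{65}{G + h}$
$M = 7769$ ($M = \left(-54 - 159\right) + 7982 = -213 + 7982 = 7769$)
$a{\left(\left(F{\left(-2,-3 \right)} + \left(-3 + 3\right)\right) 3,-7 \right)} - M = \frac{65}{\left(-2 + \left(-3 + 3\right)\right) 3 - 7} - 7769 = \frac{65}{\left(-2 + 0\right) 3 - 7} - 7769 = \frac{65}{\left(-2\right) 3 - 7} - 7769 = \frac{65}{-6 - 7} - 7769 = \frac{65}{-13} - 7769 = 65 \left(- \frac{1}{13}\right) - 7769 = -5 - 7769 = -7774$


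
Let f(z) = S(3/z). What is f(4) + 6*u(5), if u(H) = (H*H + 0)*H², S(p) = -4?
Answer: 3746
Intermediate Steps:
f(z) = -4
u(H) = H⁴ (u(H) = (H² + 0)*H² = H²*H² = H⁴)
f(4) + 6*u(5) = -4 + 6*5⁴ = -4 + 6*625 = -4 + 3750 = 3746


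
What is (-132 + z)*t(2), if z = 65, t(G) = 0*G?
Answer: 0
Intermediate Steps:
t(G) = 0
(-132 + z)*t(2) = (-132 + 65)*0 = -67*0 = 0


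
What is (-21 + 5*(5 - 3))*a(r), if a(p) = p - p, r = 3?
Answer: 0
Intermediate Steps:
a(p) = 0
(-21 + 5*(5 - 3))*a(r) = (-21 + 5*(5 - 3))*0 = (-21 + 5*2)*0 = (-21 + 10)*0 = -11*0 = 0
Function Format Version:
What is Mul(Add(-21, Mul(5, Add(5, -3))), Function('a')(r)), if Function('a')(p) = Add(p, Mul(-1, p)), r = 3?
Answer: 0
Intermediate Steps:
Function('a')(p) = 0
Mul(Add(-21, Mul(5, Add(5, -3))), Function('a')(r)) = Mul(Add(-21, Mul(5, Add(5, -3))), 0) = Mul(Add(-21, Mul(5, 2)), 0) = Mul(Add(-21, 10), 0) = Mul(-11, 0) = 0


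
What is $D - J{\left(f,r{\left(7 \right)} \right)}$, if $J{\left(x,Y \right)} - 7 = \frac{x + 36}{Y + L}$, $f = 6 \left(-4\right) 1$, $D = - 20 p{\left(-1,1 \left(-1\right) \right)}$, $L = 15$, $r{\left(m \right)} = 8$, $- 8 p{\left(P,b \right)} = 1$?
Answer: $- \frac{231}{46} \approx -5.0217$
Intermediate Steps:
$p{\left(P,b \right)} = - \frac{1}{8}$ ($p{\left(P,b \right)} = \left(- \frac{1}{8}\right) 1 = - \frac{1}{8}$)
$D = \frac{5}{2}$ ($D = \left(-20\right) \left(- \frac{1}{8}\right) = \frac{5}{2} \approx 2.5$)
$f = -24$ ($f = \left(-24\right) 1 = -24$)
$J{\left(x,Y \right)} = 7 + \frac{36 + x}{15 + Y}$ ($J{\left(x,Y \right)} = 7 + \frac{x + 36}{Y + 15} = 7 + \frac{36 + x}{15 + Y}$)
$D - J{\left(f,r{\left(7 \right)} \right)} = \frac{5}{2} - \frac{141 - 24 + 7 \cdot 8}{15 + 8} = \frac{5}{2} - \frac{141 - 24 + 56}{23} = \frac{5}{2} - \frac{1}{23} \cdot 173 = \frac{5}{2} - \frac{173}{23} = - \frac{231}{46}$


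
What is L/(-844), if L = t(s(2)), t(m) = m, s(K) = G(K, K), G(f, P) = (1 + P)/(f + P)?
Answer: -3/3376 ≈ -0.00088863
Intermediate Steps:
G(f, P) = (1 + P)/(P + f)
s(K) = (1 + K)/(2*K) (s(K) = (1 + K)/(K + K) = (1 + K)/((2*K)) = (1/(2*K))*(1 + K) = (1 + K)/(2*K))
L = ¾ (L = (½)*(1 + 2)/2 = (½)*(½)*3 = ¾ ≈ 0.75000)
L/(-844) = (¾)/(-844) = (¾)*(-1/844) = -3/3376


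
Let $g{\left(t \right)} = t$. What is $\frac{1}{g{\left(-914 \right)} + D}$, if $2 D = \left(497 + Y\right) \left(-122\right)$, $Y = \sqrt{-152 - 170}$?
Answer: $\frac{i}{- 31231 i + 61 \sqrt{322}} \approx -3.198 \cdot 10^{-5} + 1.1209 \cdot 10^{-6} i$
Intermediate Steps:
$Y = i \sqrt{322}$ ($Y = \sqrt{-322} = i \sqrt{322} \approx 17.944 i$)
$D = -30317 - 61 i \sqrt{322}$ ($D = \frac{\left(497 + i \sqrt{322}\right) \left(-122\right)}{2} = \frac{-60634 - 122 i \sqrt{322}}{2} = -30317 - 61 i \sqrt{322} \approx -30317.0 - 1094.6 i$)
$\frac{1}{g{\left(-914 \right)} + D} = \frac{1}{-914 - \left(30317 + 61 i \sqrt{322}\right)} = \frac{1}{-31231 - 61 i \sqrt{322}}$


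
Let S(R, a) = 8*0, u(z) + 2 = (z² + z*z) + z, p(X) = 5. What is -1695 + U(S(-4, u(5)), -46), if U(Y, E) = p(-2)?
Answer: -1690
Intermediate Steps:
u(z) = -2 + z + 2*z² (u(z) = -2 + ((z² + z*z) + z) = -2 + ((z² + z²) + z) = -2 + (2*z² + z) = -2 + (z + 2*z²) = -2 + z + 2*z²)
S(R, a) = 0
U(Y, E) = 5
-1695 + U(S(-4, u(5)), -46) = -1695 + 5 = -1690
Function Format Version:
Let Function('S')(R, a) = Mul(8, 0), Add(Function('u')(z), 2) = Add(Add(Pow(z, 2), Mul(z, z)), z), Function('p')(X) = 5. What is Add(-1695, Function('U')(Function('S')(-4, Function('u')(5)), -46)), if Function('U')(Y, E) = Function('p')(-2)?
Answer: -1690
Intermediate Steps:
Function('u')(z) = Add(-2, z, Mul(2, Pow(z, 2))) (Function('u')(z) = Add(-2, Add(Add(Pow(z, 2), Mul(z, z)), z)) = Add(-2, Add(Add(Pow(z, 2), Pow(z, 2)), z)) = Add(-2, Add(Mul(2, Pow(z, 2)), z)) = Add(-2, Add(z, Mul(2, Pow(z, 2)))) = Add(-2, z, Mul(2, Pow(z, 2))))
Function('S')(R, a) = 0
Function('U')(Y, E) = 5
Add(-1695, Function('U')(Function('S')(-4, Function('u')(5)), -46)) = Add(-1695, 5) = -1690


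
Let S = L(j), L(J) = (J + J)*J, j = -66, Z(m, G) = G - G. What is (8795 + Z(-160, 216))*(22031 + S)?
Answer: 270384685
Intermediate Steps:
Z(m, G) = 0
L(J) = 2*J**2 (L(J) = (2*J)*J = 2*J**2)
S = 8712 (S = 2*(-66)**2 = 2*4356 = 8712)
(8795 + Z(-160, 216))*(22031 + S) = (8795 + 0)*(22031 + 8712) = 8795*30743 = 270384685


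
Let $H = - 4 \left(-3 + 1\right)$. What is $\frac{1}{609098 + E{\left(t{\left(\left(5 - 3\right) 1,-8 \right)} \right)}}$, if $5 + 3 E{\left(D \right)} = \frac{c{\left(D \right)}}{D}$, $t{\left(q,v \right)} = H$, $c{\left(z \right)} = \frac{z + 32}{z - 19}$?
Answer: $\frac{11}{6700058} \approx 1.6418 \cdot 10^{-6}$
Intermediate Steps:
$c{\left(z \right)} = \frac{32 + z}{-19 + z}$
$H = 8$ ($H = \left(-4\right) \left(-2\right) = 8$)
$t{\left(q,v \right)} = 8$
$E{\left(D \right)} = - \frac{5}{3} + \frac{32 + D}{3 D \left(-19 + D\right)}$ ($E{\left(D \right)} = - \frac{5}{3} + \frac{\frac{32 + D}{-19 + D} \frac{1}{D}}{3} = - \frac{5}{3} + \frac{\frac{1}{D} \frac{1}{-19 + D} \left(32 + D\right)}{3} = - \frac{5}{3} + \frac{32 + D}{3 D \left(-19 + D\right)}$)
$\frac{1}{609098 + E{\left(t{\left(\left(5 - 3\right) 1,-8 \right)} \right)}} = \frac{1}{609098 + \frac{32 + 8 - 40 \left(-19 + 8\right)}{3 \cdot 8 \left(-19 + 8\right)}} = \frac{1}{609098 + \frac{1}{3} \cdot \frac{1}{8} \frac{1}{-11} \left(32 + 8 - 40 \left(-11\right)\right)} = \frac{1}{609098 + \frac{1}{3} \cdot \frac{1}{8} \left(- \frac{1}{11}\right) \left(32 + 8 + 440\right)} = \frac{1}{609098 + \frac{1}{3} \cdot \frac{1}{8} \left(- \frac{1}{11}\right) 480} = \frac{1}{609098 - \frac{20}{11}} = \frac{1}{\frac{6700058}{11}} = \frac{11}{6700058}$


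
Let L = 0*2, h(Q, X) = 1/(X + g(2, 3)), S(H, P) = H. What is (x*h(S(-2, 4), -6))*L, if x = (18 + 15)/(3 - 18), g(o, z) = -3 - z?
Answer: 0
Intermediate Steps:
h(Q, X) = 1/(-6 + X) (h(Q, X) = 1/(X + (-3 - 1*3)) = 1/(X + (-3 - 3)) = 1/(X - 6) = 1/(-6 + X))
x = -11/5 (x = 33/(-15) = 33*(-1/15) = -11/5 ≈ -2.2000)
L = 0
(x*h(S(-2, 4), -6))*L = -11/(5*(-6 - 6))*0 = -11/5/(-12)*0 = -11/5*(-1/12)*0 = (11/60)*0 = 0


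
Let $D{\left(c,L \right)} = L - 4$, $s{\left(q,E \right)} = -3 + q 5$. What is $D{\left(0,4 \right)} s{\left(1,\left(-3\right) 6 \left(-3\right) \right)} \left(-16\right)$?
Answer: $0$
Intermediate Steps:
$s{\left(q,E \right)} = -3 + 5 q$
$D{\left(c,L \right)} = -4 + L$
$D{\left(0,4 \right)} s{\left(1,\left(-3\right) 6 \left(-3\right) \right)} \left(-16\right) = \left(-4 + 4\right) \left(-3 + 5 \cdot 1\right) \left(-16\right) = 0 \left(-3 + 5\right) \left(-16\right) = 0 \cdot 2 \left(-16\right) = 0 \left(-16\right) = 0$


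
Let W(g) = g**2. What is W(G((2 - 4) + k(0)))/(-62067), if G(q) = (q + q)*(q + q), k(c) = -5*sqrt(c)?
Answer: -256/62067 ≈ -0.0041246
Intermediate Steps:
G(q) = 4*q**2 (G(q) = (2*q)*(2*q) = 4*q**2)
W(G((2 - 4) + k(0)))/(-62067) = (4*((2 - 4) - 5*sqrt(0))**2)**2/(-62067) = (4*(-2 - 5*0)**2)**2*(-1/62067) = (4*(-2 + 0)**2)**2*(-1/62067) = (4*(-2)**2)**2*(-1/62067) = (4*4)**2*(-1/62067) = 16**2*(-1/62067) = 256*(-1/62067) = -256/62067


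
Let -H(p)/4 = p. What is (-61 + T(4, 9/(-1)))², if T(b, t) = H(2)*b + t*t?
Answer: 144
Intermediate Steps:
H(p) = -4*p
T(b, t) = t² - 8*b (T(b, t) = (-4*2)*b + t*t = -8*b + t² = t² - 8*b)
(-61 + T(4, 9/(-1)))² = (-61 + ((9/(-1))² - 8*4))² = (-61 + ((9*(-1))² - 32))² = (-61 + ((-9)² - 32))² = (-61 + (81 - 32))² = (-61 + 49)² = (-12)² = 144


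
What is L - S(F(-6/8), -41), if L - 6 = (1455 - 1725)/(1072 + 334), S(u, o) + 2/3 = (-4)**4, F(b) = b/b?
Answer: -526249/2109 ≈ -249.53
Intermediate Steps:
F(b) = 1
S(u, o) = 766/3 (S(u, o) = -2/3 + (-4)**4 = -2/3 + 256 = 766/3)
L = 4083/703 (L = 6 + (1455 - 1725)/(1072 + 334) = 6 - 270/1406 = 6 - 270*1/1406 = 6 - 135/703 = 4083/703 ≈ 5.8080)
L - S(F(-6/8), -41) = 4083/703 - 1*766/3 = 4083/703 - 766/3 = -526249/2109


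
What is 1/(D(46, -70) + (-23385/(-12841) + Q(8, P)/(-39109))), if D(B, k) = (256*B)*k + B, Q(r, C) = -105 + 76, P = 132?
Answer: -502198669/413948390754952 ≈ -1.2132e-6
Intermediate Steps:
Q(r, C) = -29
D(B, k) = B + 256*B*k (D(B, k) = 256*B*k + B = B + 256*B*k)
1/(D(46, -70) + (-23385/(-12841) + Q(8, P)/(-39109))) = 1/(46*(1 + 256*(-70)) + (-23385/(-12841) - 29/(-39109))) = 1/(46*(1 - 17920) + (-23385*(-1/12841) - 29*(-1/39109))) = 1/(46*(-17919) + (23385/12841 + 29/39109)) = 1/(-824274 + 914936354/502198669) = 1/(-413948390754952/502198669) = -502198669/413948390754952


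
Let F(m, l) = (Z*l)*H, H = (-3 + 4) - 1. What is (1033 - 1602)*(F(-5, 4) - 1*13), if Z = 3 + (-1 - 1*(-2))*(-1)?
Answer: 7397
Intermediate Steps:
Z = 2 (Z = 3 + (-1 + 2)*(-1) = 3 + 1*(-1) = 3 - 1 = 2)
H = 0 (H = 1 - 1 = 0)
F(m, l) = 0 (F(m, l) = (2*l)*0 = 0)
(1033 - 1602)*(F(-5, 4) - 1*13) = (1033 - 1602)*(0 - 1*13) = -569*(0 - 13) = -569*(-13) = 7397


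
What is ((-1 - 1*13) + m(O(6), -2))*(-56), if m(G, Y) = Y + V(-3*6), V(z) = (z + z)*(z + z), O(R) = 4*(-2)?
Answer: -71680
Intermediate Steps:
O(R) = -8
V(z) = 4*z² (V(z) = (2*z)*(2*z) = 4*z²)
m(G, Y) = 1296 + Y (m(G, Y) = Y + 4*(-3*6)² = Y + 4*(-18)² = Y + 4*324 = Y + 1296 = 1296 + Y)
((-1 - 1*13) + m(O(6), -2))*(-56) = ((-1 - 1*13) + (1296 - 2))*(-56) = ((-1 - 13) + 1294)*(-56) = (-14 + 1294)*(-56) = 1280*(-56) = -71680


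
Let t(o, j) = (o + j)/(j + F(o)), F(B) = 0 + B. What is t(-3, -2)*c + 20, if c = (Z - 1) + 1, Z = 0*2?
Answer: 20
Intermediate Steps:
Z = 0
F(B) = B
t(o, j) = 1 (t(o, j) = (o + j)/(j + o) = (j + o)/(j + o) = 1)
c = 0 (c = (0 - 1) + 1 = -1 + 1 = 0)
t(-3, -2)*c + 20 = 1*0 + 20 = 0 + 20 = 20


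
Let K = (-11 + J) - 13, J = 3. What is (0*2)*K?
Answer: 0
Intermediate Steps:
K = -21 (K = (-11 + 3) - 13 = -8 - 13 = -21)
(0*2)*K = (0*2)*(-21) = 0*(-21) = 0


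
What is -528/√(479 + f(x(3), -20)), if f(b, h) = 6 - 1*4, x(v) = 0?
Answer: -528*√481/481 ≈ -24.075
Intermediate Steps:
f(b, h) = 2 (f(b, h) = 6 - 4 = 2)
-528/√(479 + f(x(3), -20)) = -528/√(479 + 2) = -528*√481/481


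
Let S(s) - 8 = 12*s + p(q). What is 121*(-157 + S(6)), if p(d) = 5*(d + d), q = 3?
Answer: -5687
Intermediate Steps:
p(d) = 10*d (p(d) = 5*(2*d) = 10*d)
S(s) = 38 + 12*s (S(s) = 8 + (12*s + 10*3) = 8 + (12*s + 30) = 8 + (30 + 12*s) = 38 + 12*s)
121*(-157 + S(6)) = 121*(-157 + (38 + 12*6)) = 121*(-157 + (38 + 72)) = 121*(-157 + 110) = 121*(-47) = -5687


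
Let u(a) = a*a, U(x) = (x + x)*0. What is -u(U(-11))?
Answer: 0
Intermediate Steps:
U(x) = 0 (U(x) = (2*x)*0 = 0)
u(a) = a**2
-u(U(-11)) = -1*0**2 = -1*0 = 0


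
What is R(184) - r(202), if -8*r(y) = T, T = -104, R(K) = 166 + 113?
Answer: 266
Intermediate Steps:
R(K) = 279
r(y) = 13 (r(y) = -1/8*(-104) = 13)
R(184) - r(202) = 279 - 1*13 = 279 - 13 = 266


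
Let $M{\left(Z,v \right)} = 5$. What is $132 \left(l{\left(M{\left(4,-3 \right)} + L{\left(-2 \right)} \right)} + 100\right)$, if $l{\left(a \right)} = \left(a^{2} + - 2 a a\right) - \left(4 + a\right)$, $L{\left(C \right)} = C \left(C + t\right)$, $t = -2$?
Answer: $-11352$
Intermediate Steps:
$L{\left(C \right)} = C \left(-2 + C\right)$ ($L{\left(C \right)} = C \left(C - 2\right) = C \left(-2 + C\right)$)
$l{\left(a \right)} = -4 - a - a^{2}$ ($l{\left(a \right)} = \left(a^{2} - 2 a^{2}\right) - \left(4 + a\right) = - a^{2} - \left(4 + a\right) = -4 - a - a^{2}$)
$132 \left(l{\left(M{\left(4,-3 \right)} + L{\left(-2 \right)} \right)} + 100\right) = 132 \left(\left(-4 - \left(5 - 2 \left(-2 - 2\right)\right) - \left(5 - 2 \left(-2 - 2\right)\right)^{2}\right) + 100\right) = 132 \left(\left(-4 - \left(5 - -8\right) - \left(5 - -8\right)^{2}\right) + 100\right) = 132 \left(\left(-4 - \left(5 + 8\right) - \left(5 + 8\right)^{2}\right) + 100\right) = 132 \left(\left(-4 - 13 - 13^{2}\right) + 100\right) = 132 \left(\left(-4 - 13 - 169\right) + 100\right) = 132 \left(-186 + 100\right) = 132 \left(-86\right) = -11352$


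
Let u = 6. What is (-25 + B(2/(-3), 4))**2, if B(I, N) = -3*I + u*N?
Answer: 1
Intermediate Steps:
B(I, N) = -3*I + 6*N
(-25 + B(2/(-3), 4))**2 = (-25 + (-6/(-3) + 6*4))**2 = (-25 + (-6*(-1)/3 + 24))**2 = (-25 + (-3*(-2/3) + 24))**2 = (-25 + (2 + 24))**2 = (-25 + 26)**2 = 1**2 = 1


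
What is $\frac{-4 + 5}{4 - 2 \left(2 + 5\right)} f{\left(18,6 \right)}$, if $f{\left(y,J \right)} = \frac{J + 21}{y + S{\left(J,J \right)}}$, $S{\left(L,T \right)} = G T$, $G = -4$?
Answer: $\frac{9}{20} \approx 0.45$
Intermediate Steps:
$S{\left(L,T \right)} = - 4 T$
$f{\left(y,J \right)} = \frac{21 + J}{y - 4 J}$ ($f{\left(y,J \right)} = \frac{J + 21}{y - 4 J} = \frac{21 + J}{y - 4 J}$)
$\frac{-4 + 5}{4 - 2 \left(2 + 5\right)} f{\left(18,6 \right)} = \frac{-4 + 5}{4 - 2 \left(2 + 5\right)} \frac{21 + 6}{18 - 24} = 1 \frac{1}{4 - 14} \frac{1}{18 - 24} \cdot 27 = 1 \frac{1}{4 - 14} \frac{1}{-6} \cdot 27 = 1 \frac{1}{-10} \left(\left(- \frac{1}{6}\right) 27\right) = 1 \left(- \frac{1}{10}\right) \left(- \frac{9}{2}\right) = \left(- \frac{1}{10}\right) \left(- \frac{9}{2}\right) = \frac{9}{20}$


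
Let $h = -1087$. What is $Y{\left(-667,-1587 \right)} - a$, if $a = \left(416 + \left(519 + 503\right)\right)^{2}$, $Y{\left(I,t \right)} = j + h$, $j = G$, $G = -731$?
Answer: $-2069662$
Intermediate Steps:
$j = -731$
$Y{\left(I,t \right)} = -1818$ ($Y{\left(I,t \right)} = -731 - 1087 = -1818$)
$a = 2067844$ ($a = \left(416 + 1022\right)^{2} = 1438^{2} = 2067844$)
$Y{\left(-667,-1587 \right)} - a = -1818 - 2067844 = -2069662$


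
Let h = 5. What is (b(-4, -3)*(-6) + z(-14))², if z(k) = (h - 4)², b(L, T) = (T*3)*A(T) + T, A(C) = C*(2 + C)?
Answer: 32761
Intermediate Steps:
b(L, T) = T + 3*T²*(2 + T) (b(L, T) = (T*3)*(T*(2 + T)) + T = (3*T)*(T*(2 + T)) + T = 3*T²*(2 + T) + T = T + 3*T²*(2 + T))
z(k) = 1 (z(k) = (5 - 4)² = 1² = 1)
(b(-4, -3)*(-6) + z(-14))² = (-3*(1 + 3*(-3)*(2 - 3))*(-6) + 1)² = (-3*(1 + 3*(-3)*(-1))*(-6) + 1)² = (-3*(1 + 9)*(-6) + 1)² = (-3*10*(-6) + 1)² = (-30*(-6) + 1)² = (180 + 1)² = 181² = 32761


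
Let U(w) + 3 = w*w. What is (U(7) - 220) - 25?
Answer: -199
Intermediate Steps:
U(w) = -3 + w**2 (U(w) = -3 + w*w = -3 + w**2)
(U(7) - 220) - 25 = ((-3 + 7**2) - 220) - 25 = ((-3 + 49) - 220) - 25 = (46 - 220) - 25 = -174 - 25 = -199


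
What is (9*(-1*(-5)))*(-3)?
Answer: -135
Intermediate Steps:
(9*(-1*(-5)))*(-3) = (9*5)*(-3) = 45*(-3) = -135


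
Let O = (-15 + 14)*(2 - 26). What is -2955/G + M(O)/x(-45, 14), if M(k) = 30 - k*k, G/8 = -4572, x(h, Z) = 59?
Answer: -6598717/719328 ≈ -9.1734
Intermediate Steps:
G = -36576 (G = 8*(-4572) = -36576)
O = 24 (O = -1*(-24) = 24)
M(k) = 30 - k**2
-2955/G + M(O)/x(-45, 14) = -2955/(-36576) + (30 - 1*24**2)/59 = -2955*(-1/36576) + (30 - 1*576)*(1/59) = 985/12192 + (30 - 576)*(1/59) = 985/12192 - 546*1/59 = 985/12192 - 546/59 = -6598717/719328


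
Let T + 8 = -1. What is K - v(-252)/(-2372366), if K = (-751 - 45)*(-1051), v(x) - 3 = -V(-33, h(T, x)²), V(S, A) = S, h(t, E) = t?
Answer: 992355953086/1186183 ≈ 8.3660e+5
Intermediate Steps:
T = -9 (T = -8 - 1 = -9)
v(x) = 36 (v(x) = 3 - 1*(-33) = 3 + 33 = 36)
K = 836596 (K = -796*(-1051) = 836596)
K - v(-252)/(-2372366) = 836596 - 36/(-2372366) = 836596 - 36*(-1)/2372366 = 836596 - 1*(-18/1186183) = 836596 + 18/1186183 = 992355953086/1186183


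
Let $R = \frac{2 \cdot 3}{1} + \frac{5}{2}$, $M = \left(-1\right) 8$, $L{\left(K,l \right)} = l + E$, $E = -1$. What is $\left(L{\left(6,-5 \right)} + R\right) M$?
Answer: $-20$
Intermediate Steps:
$L{\left(K,l \right)} = -1 + l$ ($L{\left(K,l \right)} = l - 1 = -1 + l$)
$M = -8$
$R = \frac{17}{2}$ ($R = 6 \cdot 1 + 5 \cdot \frac{1}{2} = 6 + \frac{5}{2} = \frac{17}{2} \approx 8.5$)
$\left(L{\left(6,-5 \right)} + R\right) M = \left(\left(-1 - 5\right) + \frac{17}{2}\right) \left(-8\right) = \left(-6 + \frac{17}{2}\right) \left(-8\right) = \frac{5}{2} \left(-8\right) = -20$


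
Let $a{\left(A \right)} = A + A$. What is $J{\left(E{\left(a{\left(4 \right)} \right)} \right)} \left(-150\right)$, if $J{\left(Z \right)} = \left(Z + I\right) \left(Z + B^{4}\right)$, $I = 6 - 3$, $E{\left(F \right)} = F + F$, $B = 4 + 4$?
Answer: $-11719200$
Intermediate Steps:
$a{\left(A \right)} = 2 A$
$B = 8$
$E{\left(F \right)} = 2 F$
$I = 3$
$J{\left(Z \right)} = \left(3 + Z\right) \left(4096 + Z\right)$ ($J{\left(Z \right)} = \left(Z + 3\right) \left(Z + 8^{4}\right) = \left(3 + Z\right) \left(Z + 4096\right) = \left(3 + Z\right) \left(4096 + Z\right)$)
$J{\left(E{\left(a{\left(4 \right)} \right)} \right)} \left(-150\right) = \left(12288 + \left(2 \cdot 2 \cdot 4\right)^{2} + 4099 \cdot 2 \cdot 2 \cdot 4\right) \left(-150\right) = \left(12288 + \left(2 \cdot 8\right)^{2} + 4099 \cdot 2 \cdot 8\right) \left(-150\right) = \left(12288 + 16^{2} + 4099 \cdot 16\right) \left(-150\right) = \left(12288 + 256 + 65584\right) \left(-150\right) = 78128 \left(-150\right) = -11719200$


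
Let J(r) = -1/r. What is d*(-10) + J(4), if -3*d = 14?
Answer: 557/12 ≈ 46.417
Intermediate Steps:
d = -14/3 (d = -⅓*14 = -14/3 ≈ -4.6667)
d*(-10) + J(4) = -14/3*(-10) - 1/4 = 140/3 - 1*¼ = 140/3 - ¼ = 557/12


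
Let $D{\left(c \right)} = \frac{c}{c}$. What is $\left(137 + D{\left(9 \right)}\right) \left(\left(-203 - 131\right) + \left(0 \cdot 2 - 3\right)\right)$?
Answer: $-46506$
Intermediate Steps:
$D{\left(c \right)} = 1$
$\left(137 + D{\left(9 \right)}\right) \left(\left(-203 - 131\right) + \left(0 \cdot 2 - 3\right)\right) = \left(137 + 1\right) \left(\left(-203 - 131\right) + \left(0 \cdot 2 - 3\right)\right) = 138 \left(-334 + \left(0 - 3\right)\right) = 138 \left(-334 - 3\right) = 138 \left(-337\right) = -46506$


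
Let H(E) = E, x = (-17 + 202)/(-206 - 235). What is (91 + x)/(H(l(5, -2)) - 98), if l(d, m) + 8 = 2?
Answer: -19973/22932 ≈ -0.87097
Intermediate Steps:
l(d, m) = -6 (l(d, m) = -8 + 2 = -6)
x = -185/441 (x = 185/(-441) = 185*(-1/441) = -185/441 ≈ -0.41950)
(91 + x)/(H(l(5, -2)) - 98) = (91 - 185/441)/(-6 - 98) = (39946/441)/(-104) = (39946/441)*(-1/104) = -19973/22932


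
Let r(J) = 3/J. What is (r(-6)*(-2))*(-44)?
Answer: -44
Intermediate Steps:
(r(-6)*(-2))*(-44) = ((3/(-6))*(-2))*(-44) = ((3*(-⅙))*(-2))*(-44) = -½*(-2)*(-44) = 1*(-44) = -44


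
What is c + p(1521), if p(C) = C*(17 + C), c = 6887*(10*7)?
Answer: 2821388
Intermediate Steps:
c = 482090 (c = 6887*70 = 482090)
c + p(1521) = 482090 + 1521*(17 + 1521) = 482090 + 1521*1538 = 482090 + 2339298 = 2821388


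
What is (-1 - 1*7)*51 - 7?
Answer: -415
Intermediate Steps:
(-1 - 1*7)*51 - 7 = (-1 - 7)*51 - 7 = -8*51 - 7 = -408 - 7 = -415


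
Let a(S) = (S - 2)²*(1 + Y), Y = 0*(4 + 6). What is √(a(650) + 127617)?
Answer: √547521 ≈ 739.95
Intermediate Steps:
Y = 0 (Y = 0*10 = 0)
a(S) = (-2 + S)² (a(S) = (S - 2)²*(1 + 0) = (-2 + S)²*1 = (-2 + S)²)
√(a(650) + 127617) = √((-2 + 650)² + 127617) = √(648² + 127617) = √(419904 + 127617) = √547521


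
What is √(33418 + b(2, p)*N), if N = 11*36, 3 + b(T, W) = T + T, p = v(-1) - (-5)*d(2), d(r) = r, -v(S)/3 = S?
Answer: √33814 ≈ 183.89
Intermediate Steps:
v(S) = -3*S
p = 13 (p = -3*(-1) - (-5)*2 = 3 - 5*(-2) = 3 + 10 = 13)
b(T, W) = -3 + 2*T (b(T, W) = -3 + (T + T) = -3 + 2*T)
N = 396
√(33418 + b(2, p)*N) = √(33418 + (-3 + 2*2)*396) = √(33418 + (-3 + 4)*396) = √(33418 + 1*396) = √(33418 + 396) = √33814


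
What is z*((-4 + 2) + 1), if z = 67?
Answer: -67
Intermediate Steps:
z*((-4 + 2) + 1) = 67*((-4 + 2) + 1) = 67*(-2 + 1) = 67*(-1) = -67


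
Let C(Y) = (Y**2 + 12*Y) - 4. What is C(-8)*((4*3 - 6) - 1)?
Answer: -180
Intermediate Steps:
C(Y) = -4 + Y**2 + 12*Y
C(-8)*((4*3 - 6) - 1) = (-4 + (-8)**2 + 12*(-8))*((4*3 - 6) - 1) = (-4 + 64 - 96)*((12 - 6) - 1) = -36*(6 - 1) = -36*5 = -180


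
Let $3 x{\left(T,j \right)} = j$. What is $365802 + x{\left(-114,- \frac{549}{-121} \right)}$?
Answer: $\frac{44262225}{121} \approx 3.658 \cdot 10^{5}$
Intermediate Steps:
$x{\left(T,j \right)} = \frac{j}{3}$
$365802 + x{\left(-114,- \frac{549}{-121} \right)} = 365802 + \frac{\left(-549\right) \frac{1}{-121}}{3} = 365802 + \frac{\left(-549\right) \left(- \frac{1}{121}\right)}{3} = 365802 + \frac{1}{3} \cdot \frac{549}{121} = 365802 + \frac{183}{121} = \frac{44262225}{121}$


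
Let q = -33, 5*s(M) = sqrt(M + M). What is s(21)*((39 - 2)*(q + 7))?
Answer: -962*sqrt(42)/5 ≈ -1246.9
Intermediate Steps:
s(M) = sqrt(2)*sqrt(M)/5 (s(M) = sqrt(M + M)/5 = sqrt(2*M)/5 = (sqrt(2)*sqrt(M))/5 = sqrt(2)*sqrt(M)/5)
s(21)*((39 - 2)*(q + 7)) = (sqrt(2)*sqrt(21)/5)*((39 - 2)*(-33 + 7)) = (sqrt(42)/5)*(37*(-26)) = (sqrt(42)/5)*(-962) = -962*sqrt(42)/5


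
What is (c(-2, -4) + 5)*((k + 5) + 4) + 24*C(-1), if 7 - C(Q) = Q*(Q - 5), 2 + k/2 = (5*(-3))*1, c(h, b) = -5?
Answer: 24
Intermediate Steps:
k = -34 (k = -4 + 2*((5*(-3))*1) = -4 + 2*(-15*1) = -4 + 2*(-15) = -4 - 30 = -34)
C(Q) = 7 - Q*(-5 + Q) (C(Q) = 7 - Q*(Q - 5) = 7 - Q*(-5 + Q))
(c(-2, -4) + 5)*((k + 5) + 4) + 24*C(-1) = (-5 + 5)*((-34 + 5) + 4) + 24*(7 - 1*(-1)² + 5*(-1)) = 0*(-29 + 4) + 24*(7 - 1*1 - 5) = 0*(-25) + 24*(7 - 1 - 5) = 0 + 24*1 = 0 + 24 = 24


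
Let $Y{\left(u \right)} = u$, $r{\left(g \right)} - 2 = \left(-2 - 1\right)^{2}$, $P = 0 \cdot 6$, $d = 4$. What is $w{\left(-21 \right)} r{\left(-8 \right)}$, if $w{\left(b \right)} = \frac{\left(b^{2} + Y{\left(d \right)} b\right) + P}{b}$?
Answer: $-187$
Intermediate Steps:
$P = 0$
$r{\left(g \right)} = 11$ ($r{\left(g \right)} = 2 + \left(-2 - 1\right)^{2} = 2 + \left(-3\right)^{2} = 2 + 9 = 11$)
$w{\left(b \right)} = \frac{b^{2} + 4 b}{b}$ ($w{\left(b \right)} = \frac{\left(b^{2} + 4 b\right) + 0}{b} = \frac{b^{2} + 4 b}{b}$)
$w{\left(-21 \right)} r{\left(-8 \right)} = \left(4 - 21\right) 11 = \left(-17\right) 11 = -187$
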